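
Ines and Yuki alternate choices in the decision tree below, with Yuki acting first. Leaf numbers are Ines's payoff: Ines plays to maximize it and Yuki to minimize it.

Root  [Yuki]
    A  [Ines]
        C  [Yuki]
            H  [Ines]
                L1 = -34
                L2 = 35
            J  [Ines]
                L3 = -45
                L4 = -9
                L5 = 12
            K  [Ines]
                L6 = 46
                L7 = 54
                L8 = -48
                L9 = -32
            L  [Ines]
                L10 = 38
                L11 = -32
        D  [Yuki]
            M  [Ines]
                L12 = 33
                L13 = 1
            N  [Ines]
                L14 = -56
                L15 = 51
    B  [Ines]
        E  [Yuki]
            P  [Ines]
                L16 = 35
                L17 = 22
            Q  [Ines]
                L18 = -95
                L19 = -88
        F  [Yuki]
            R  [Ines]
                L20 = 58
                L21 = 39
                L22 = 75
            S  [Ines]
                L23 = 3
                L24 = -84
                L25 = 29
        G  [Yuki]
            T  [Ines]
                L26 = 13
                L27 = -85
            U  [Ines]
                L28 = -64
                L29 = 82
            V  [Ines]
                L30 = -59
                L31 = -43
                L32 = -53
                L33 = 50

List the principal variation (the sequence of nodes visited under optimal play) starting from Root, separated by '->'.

H (Ines): max(-34, 35) = 35
J (Ines): max(-45, -9, 12) = 12
K (Ines): max(46, 54, -48, -32) = 54
L (Ines): max(38, -32) = 38
C (Yuki): min(35, 12, 54, 38) = 12
M (Ines): max(33, 1) = 33
N (Ines): max(-56, 51) = 51
D (Yuki): min(33, 51) = 33
A (Ines): max(12, 33) = 33
P (Ines): max(35, 22) = 35
Q (Ines): max(-95, -88) = -88
E (Yuki): min(35, -88) = -88
R (Ines): max(58, 39, 75) = 75
S (Ines): max(3, -84, 29) = 29
F (Yuki): min(75, 29) = 29
T (Ines): max(13, -85) = 13
U (Ines): max(-64, 82) = 82
V (Ines): max(-59, -43, -53, 50) = 50
G (Yuki): min(13, 82, 50) = 13
B (Ines): max(-88, 29, 13) = 29
Root (Yuki): min(33, 29) = 29
At Root, Yuki picks B (lowest: 29).
At B, Ines picks F (highest: 29).
At F, Yuki picks S (lowest: 29).
At S, Ines picks L25 (highest: 29).
Terminal value 29.

Root -> B -> F -> S -> L25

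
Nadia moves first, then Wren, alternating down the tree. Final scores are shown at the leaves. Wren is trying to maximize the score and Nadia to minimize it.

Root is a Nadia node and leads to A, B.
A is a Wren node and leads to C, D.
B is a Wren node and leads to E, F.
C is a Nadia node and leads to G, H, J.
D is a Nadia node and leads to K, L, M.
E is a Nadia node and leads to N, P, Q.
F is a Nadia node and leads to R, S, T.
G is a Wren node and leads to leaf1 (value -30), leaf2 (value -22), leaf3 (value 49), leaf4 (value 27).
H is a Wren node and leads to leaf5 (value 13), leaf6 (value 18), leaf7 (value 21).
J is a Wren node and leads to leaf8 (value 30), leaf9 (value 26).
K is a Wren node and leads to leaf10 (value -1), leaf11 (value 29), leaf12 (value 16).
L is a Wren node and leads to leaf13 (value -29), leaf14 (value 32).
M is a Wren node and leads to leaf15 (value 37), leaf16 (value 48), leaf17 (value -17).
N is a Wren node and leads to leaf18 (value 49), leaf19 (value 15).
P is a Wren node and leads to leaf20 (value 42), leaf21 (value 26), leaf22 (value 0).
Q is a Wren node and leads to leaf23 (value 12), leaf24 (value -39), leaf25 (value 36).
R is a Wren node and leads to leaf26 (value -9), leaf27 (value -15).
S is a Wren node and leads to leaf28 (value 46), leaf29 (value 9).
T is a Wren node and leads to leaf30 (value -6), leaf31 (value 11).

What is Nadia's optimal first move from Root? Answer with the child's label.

A

G (Wren): max(-30, -22, 49, 27) = 49
H (Wren): max(13, 18, 21) = 21
J (Wren): max(30, 26) = 30
C (Nadia): min(49, 21, 30) = 21
K (Wren): max(-1, 29, 16) = 29
L (Wren): max(-29, 32) = 32
M (Wren): max(37, 48, -17) = 48
D (Nadia): min(29, 32, 48) = 29
A (Wren): max(21, 29) = 29
N (Wren): max(49, 15) = 49
P (Wren): max(42, 26, 0) = 42
Q (Wren): max(12, -39, 36) = 36
E (Nadia): min(49, 42, 36) = 36
R (Wren): max(-9, -15) = -9
S (Wren): max(46, 9) = 46
T (Wren): max(-6, 11) = 11
F (Nadia): min(-9, 46, 11) = -9
B (Wren): max(36, -9) = 36
Root (Nadia): min(29, 36) = 29
Nadia at Root wants the lowest of {A=29, B=36}, so chooses A.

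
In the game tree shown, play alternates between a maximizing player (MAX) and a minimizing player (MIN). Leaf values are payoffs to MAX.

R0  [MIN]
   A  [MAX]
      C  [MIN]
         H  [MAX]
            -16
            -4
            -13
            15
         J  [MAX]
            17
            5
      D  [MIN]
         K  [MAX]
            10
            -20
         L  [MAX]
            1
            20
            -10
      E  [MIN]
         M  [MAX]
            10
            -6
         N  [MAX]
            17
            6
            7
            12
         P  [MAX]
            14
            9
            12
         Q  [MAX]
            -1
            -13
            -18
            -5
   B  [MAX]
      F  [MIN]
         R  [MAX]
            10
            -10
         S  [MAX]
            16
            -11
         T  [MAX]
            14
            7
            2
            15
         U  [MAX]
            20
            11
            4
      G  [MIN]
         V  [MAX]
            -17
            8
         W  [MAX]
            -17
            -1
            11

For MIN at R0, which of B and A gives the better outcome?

B

R (MAX): max(10, -10) = 10
S (MAX): max(16, -11) = 16
T (MAX): max(14, 7, 2, 15) = 15
U (MAX): max(20, 11, 4) = 20
F (MIN): min(10, 16, 15, 20) = 10
V (MAX): max(-17, 8) = 8
W (MAX): max(-17, -1, 11) = 11
G (MIN): min(8, 11) = 8
B (MAX): max(10, 8) = 10
H (MAX): max(-16, -4, -13, 15) = 15
J (MAX): max(17, 5) = 17
C (MIN): min(15, 17) = 15
K (MAX): max(10, -20) = 10
L (MAX): max(1, 20, -10) = 20
D (MIN): min(10, 20) = 10
M (MAX): max(10, -6) = 10
N (MAX): max(17, 6, 7, 12) = 17
P (MAX): max(14, 9, 12) = 14
Q (MAX): max(-1, -13, -18, -5) = -1
E (MIN): min(10, 17, 14, -1) = -1
A (MAX): max(15, 10, -1) = 15
MIN prefers the lower value; B=10, A=15. B is better since 10 < 15.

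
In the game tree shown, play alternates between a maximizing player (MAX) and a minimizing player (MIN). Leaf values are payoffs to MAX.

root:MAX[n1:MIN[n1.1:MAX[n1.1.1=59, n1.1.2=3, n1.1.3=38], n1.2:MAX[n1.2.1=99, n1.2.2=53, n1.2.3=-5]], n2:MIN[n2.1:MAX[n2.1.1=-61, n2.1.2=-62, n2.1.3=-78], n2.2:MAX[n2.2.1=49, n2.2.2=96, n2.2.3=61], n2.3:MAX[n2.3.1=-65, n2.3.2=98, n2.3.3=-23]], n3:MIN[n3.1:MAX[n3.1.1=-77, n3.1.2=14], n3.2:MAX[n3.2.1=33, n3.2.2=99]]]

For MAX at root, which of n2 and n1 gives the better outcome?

n1

n2.1 (MAX): max(-61, -62, -78) = -61
n2.2 (MAX): max(49, 96, 61) = 96
n2.3 (MAX): max(-65, 98, -23) = 98
n2 (MIN): min(-61, 96, 98) = -61
n1.1 (MAX): max(59, 3, 38) = 59
n1.2 (MAX): max(99, 53, -5) = 99
n1 (MIN): min(59, 99) = 59
MAX prefers the higher value; n2=-61, n1=59. n1 is better since 59 > -61.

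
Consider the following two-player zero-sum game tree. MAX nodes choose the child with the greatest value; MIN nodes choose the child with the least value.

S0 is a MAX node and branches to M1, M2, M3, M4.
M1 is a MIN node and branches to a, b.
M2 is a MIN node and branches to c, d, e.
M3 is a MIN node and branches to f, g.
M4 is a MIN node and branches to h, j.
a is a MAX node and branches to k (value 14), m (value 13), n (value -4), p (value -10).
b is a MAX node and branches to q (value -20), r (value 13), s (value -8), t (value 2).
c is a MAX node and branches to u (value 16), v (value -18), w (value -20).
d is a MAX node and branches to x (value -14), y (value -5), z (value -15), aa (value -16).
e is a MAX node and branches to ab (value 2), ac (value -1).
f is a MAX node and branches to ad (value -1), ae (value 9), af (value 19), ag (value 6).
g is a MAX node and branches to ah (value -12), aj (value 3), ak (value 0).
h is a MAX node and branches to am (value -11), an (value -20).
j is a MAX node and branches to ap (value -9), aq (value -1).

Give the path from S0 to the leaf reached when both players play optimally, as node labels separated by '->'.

a (MAX): max(14, 13, -4, -10) = 14
b (MAX): max(-20, 13, -8, 2) = 13
M1 (MIN): min(14, 13) = 13
c (MAX): max(16, -18, -20) = 16
d (MAX): max(-14, -5, -15, -16) = -5
e (MAX): max(2, -1) = 2
M2 (MIN): min(16, -5, 2) = -5
f (MAX): max(-1, 9, 19, 6) = 19
g (MAX): max(-12, 3, 0) = 3
M3 (MIN): min(19, 3) = 3
h (MAX): max(-11, -20) = -11
j (MAX): max(-9, -1) = -1
M4 (MIN): min(-11, -1) = -11
S0 (MAX): max(13, -5, 3, -11) = 13
At S0, MAX picks M1 (highest: 13).
At M1, MIN picks b (lowest: 13).
At b, MAX picks r (highest: 13).
Terminal value 13.

S0 -> M1 -> b -> r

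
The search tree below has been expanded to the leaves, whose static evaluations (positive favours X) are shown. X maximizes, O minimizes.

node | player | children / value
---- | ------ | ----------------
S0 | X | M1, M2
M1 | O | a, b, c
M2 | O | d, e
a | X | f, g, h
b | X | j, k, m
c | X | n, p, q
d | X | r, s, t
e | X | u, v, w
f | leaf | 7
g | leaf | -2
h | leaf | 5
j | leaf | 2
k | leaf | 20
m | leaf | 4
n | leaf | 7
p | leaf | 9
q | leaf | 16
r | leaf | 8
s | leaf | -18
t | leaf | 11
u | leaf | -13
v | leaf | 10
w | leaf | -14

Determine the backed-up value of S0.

10

a (X): max(7, -2, 5) = 7
b (X): max(2, 20, 4) = 20
c (X): max(7, 9, 16) = 16
M1 (O): min(7, 20, 16) = 7
d (X): max(8, -18, 11) = 11
e (X): max(-13, 10, -14) = 10
M2 (O): min(11, 10) = 10
S0 (X): max(7, 10) = 10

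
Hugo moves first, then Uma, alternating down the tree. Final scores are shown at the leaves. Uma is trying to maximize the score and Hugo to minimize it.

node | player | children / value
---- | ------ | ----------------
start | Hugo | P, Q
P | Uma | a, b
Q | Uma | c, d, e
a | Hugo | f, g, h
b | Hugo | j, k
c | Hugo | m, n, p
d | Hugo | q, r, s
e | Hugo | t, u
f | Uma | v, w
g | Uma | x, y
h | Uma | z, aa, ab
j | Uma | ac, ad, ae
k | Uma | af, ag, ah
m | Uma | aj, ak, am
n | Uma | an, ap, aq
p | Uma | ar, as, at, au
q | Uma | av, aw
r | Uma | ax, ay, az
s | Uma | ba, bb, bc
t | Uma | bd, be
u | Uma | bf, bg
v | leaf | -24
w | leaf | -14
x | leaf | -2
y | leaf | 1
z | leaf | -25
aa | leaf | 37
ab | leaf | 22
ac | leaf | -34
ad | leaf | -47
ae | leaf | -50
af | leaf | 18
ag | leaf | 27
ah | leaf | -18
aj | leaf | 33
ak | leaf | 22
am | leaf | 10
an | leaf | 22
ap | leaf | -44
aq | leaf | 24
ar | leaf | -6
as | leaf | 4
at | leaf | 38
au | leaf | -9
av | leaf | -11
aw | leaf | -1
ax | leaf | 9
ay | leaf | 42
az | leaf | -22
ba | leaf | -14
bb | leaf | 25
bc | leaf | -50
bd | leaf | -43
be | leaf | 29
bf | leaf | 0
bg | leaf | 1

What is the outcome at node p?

p (Uma): max(-6, 4, 38, -9) = 38

38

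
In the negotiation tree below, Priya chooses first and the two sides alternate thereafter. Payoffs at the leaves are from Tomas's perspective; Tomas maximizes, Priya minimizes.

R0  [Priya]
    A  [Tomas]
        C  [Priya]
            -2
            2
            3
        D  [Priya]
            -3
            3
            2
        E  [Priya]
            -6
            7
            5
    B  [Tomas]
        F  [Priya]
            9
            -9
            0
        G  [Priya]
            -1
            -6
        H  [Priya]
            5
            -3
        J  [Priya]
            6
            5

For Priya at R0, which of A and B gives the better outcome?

A

C (Priya): min(-2, 2, 3) = -2
D (Priya): min(-3, 3, 2) = -3
E (Priya): min(-6, 7, 5) = -6
A (Tomas): max(-2, -3, -6) = -2
F (Priya): min(9, -9, 0) = -9
G (Priya): min(-1, -6) = -6
H (Priya): min(5, -3) = -3
J (Priya): min(6, 5) = 5
B (Tomas): max(-9, -6, -3, 5) = 5
Priya prefers the lower value; A=-2, B=5. A is better since -2 < 5.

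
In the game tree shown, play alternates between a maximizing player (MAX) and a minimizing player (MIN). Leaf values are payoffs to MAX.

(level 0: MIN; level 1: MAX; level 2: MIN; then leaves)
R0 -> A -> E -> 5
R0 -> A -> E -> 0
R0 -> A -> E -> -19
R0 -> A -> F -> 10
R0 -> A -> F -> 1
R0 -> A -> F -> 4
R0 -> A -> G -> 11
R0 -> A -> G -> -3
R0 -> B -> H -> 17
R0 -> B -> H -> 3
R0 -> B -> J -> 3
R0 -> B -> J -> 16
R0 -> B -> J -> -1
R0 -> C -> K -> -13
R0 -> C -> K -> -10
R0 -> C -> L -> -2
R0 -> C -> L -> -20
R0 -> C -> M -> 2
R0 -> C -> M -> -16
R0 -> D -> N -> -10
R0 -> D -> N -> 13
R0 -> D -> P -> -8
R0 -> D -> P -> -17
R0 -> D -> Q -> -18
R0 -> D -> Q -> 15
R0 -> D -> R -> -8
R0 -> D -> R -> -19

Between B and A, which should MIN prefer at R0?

A

H (MIN): min(17, 3) = 3
J (MIN): min(3, 16, -1) = -1
B (MAX): max(3, -1) = 3
E (MIN): min(5, 0, -19) = -19
F (MIN): min(10, 1, 4) = 1
G (MIN): min(11, -3) = -3
A (MAX): max(-19, 1, -3) = 1
MIN prefers the lower value; B=3, A=1. A is better since 1 < 3.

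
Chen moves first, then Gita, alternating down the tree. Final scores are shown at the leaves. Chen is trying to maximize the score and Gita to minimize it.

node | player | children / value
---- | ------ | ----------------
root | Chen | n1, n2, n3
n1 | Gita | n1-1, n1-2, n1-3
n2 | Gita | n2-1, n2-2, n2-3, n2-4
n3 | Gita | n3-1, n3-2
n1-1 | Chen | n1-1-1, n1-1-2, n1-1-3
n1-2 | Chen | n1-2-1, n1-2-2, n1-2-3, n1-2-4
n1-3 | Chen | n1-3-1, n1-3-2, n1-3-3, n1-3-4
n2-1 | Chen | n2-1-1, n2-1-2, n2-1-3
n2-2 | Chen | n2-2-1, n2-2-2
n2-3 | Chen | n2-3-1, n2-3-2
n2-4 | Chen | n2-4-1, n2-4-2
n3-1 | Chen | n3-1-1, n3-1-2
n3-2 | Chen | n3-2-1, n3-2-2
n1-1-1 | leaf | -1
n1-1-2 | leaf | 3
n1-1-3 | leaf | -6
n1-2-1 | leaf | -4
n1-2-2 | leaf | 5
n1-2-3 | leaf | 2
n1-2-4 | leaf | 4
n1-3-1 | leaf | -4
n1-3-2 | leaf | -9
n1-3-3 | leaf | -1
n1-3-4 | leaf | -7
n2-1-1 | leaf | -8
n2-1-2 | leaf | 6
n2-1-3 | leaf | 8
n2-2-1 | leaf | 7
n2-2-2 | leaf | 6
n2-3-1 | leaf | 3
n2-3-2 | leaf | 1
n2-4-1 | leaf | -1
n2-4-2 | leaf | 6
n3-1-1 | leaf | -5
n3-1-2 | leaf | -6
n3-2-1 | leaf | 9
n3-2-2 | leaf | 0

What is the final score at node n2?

n2-1 (Chen): max(-8, 6, 8) = 8
n2-2 (Chen): max(7, 6) = 7
n2-3 (Chen): max(3, 1) = 3
n2-4 (Chen): max(-1, 6) = 6
n2 (Gita): min(8, 7, 3, 6) = 3

3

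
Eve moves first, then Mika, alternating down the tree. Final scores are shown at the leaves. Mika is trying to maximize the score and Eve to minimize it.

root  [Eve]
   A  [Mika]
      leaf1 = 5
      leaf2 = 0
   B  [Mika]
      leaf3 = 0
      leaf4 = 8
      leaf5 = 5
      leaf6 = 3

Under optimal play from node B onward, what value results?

8

B (Mika): max(0, 8, 5, 3) = 8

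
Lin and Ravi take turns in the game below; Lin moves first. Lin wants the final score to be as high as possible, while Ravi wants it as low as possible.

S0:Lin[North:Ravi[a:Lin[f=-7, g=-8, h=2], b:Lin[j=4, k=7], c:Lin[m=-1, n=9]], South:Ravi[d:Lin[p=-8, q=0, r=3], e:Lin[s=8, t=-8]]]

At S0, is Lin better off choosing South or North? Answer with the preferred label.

d (Lin): max(-8, 0, 3) = 3
e (Lin): max(8, -8) = 8
South (Ravi): min(3, 8) = 3
a (Lin): max(-7, -8, 2) = 2
b (Lin): max(4, 7) = 7
c (Lin): max(-1, 9) = 9
North (Ravi): min(2, 7, 9) = 2
Lin prefers the higher value; South=3, North=2. South is better since 3 > 2.

South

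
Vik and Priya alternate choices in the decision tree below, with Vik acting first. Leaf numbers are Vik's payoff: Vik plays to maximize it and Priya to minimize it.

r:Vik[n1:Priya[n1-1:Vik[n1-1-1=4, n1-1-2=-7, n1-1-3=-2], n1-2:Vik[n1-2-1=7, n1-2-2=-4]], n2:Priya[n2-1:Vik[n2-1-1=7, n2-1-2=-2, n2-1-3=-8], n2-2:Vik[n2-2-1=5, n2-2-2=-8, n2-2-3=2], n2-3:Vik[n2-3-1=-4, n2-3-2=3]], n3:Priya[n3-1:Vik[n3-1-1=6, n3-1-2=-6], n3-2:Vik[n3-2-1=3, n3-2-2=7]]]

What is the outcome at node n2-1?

n2-1 (Vik): max(7, -2, -8) = 7

7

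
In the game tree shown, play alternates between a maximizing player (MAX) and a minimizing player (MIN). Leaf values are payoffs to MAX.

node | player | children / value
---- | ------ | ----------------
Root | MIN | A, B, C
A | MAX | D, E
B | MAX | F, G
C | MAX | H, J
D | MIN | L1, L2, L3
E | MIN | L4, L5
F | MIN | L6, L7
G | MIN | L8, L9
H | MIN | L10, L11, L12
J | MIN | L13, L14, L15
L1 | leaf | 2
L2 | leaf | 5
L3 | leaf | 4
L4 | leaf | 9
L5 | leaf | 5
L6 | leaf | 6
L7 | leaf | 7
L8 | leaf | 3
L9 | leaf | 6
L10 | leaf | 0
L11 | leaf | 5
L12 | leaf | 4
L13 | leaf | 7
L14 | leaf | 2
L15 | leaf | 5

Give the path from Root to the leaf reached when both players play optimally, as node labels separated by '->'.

Root -> C -> J -> L14

D (MIN): min(2, 5, 4) = 2
E (MIN): min(9, 5) = 5
A (MAX): max(2, 5) = 5
F (MIN): min(6, 7) = 6
G (MIN): min(3, 6) = 3
B (MAX): max(6, 3) = 6
H (MIN): min(0, 5, 4) = 0
J (MIN): min(7, 2, 5) = 2
C (MAX): max(0, 2) = 2
Root (MIN): min(5, 6, 2) = 2
At Root, MIN picks C (lowest: 2).
At C, MAX picks J (highest: 2).
At J, MIN picks L14 (lowest: 2).
Terminal value 2.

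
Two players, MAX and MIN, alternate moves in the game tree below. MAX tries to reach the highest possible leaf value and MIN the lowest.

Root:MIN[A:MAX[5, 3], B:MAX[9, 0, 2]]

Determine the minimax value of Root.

5

A (MAX): max(5, 3) = 5
B (MAX): max(9, 0, 2) = 9
Root (MIN): min(5, 9) = 5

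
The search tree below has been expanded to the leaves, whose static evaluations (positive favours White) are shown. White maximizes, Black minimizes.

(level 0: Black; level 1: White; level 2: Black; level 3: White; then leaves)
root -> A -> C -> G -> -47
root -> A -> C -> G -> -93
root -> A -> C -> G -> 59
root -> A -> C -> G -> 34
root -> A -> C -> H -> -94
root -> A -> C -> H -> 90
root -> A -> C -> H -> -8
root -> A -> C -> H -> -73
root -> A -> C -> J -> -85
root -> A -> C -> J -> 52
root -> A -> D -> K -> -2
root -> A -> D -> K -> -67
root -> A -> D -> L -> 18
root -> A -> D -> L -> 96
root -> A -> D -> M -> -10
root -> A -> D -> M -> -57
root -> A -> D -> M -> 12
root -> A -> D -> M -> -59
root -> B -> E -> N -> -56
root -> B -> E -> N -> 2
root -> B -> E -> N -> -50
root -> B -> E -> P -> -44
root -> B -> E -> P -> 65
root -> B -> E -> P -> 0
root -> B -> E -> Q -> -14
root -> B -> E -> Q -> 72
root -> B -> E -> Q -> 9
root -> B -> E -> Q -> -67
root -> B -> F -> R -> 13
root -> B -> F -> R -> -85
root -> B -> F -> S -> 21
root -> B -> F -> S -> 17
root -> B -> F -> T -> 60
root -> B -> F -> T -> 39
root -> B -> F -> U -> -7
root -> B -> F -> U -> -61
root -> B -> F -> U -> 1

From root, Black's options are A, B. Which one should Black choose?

B

G (White): max(-47, -93, 59, 34) = 59
H (White): max(-94, 90, -8, -73) = 90
J (White): max(-85, 52) = 52
C (Black): min(59, 90, 52) = 52
K (White): max(-2, -67) = -2
L (White): max(18, 96) = 96
M (White): max(-10, -57, 12, -59) = 12
D (Black): min(-2, 96, 12) = -2
A (White): max(52, -2) = 52
N (White): max(-56, 2, -50) = 2
P (White): max(-44, 65, 0) = 65
Q (White): max(-14, 72, 9, -67) = 72
E (Black): min(2, 65, 72) = 2
R (White): max(13, -85) = 13
S (White): max(21, 17) = 21
T (White): max(60, 39) = 60
U (White): max(-7, -61, 1) = 1
F (Black): min(13, 21, 60, 1) = 1
B (White): max(2, 1) = 2
root (Black): min(52, 2) = 2
Black at root wants the lowest of {A=52, B=2}, so chooses B.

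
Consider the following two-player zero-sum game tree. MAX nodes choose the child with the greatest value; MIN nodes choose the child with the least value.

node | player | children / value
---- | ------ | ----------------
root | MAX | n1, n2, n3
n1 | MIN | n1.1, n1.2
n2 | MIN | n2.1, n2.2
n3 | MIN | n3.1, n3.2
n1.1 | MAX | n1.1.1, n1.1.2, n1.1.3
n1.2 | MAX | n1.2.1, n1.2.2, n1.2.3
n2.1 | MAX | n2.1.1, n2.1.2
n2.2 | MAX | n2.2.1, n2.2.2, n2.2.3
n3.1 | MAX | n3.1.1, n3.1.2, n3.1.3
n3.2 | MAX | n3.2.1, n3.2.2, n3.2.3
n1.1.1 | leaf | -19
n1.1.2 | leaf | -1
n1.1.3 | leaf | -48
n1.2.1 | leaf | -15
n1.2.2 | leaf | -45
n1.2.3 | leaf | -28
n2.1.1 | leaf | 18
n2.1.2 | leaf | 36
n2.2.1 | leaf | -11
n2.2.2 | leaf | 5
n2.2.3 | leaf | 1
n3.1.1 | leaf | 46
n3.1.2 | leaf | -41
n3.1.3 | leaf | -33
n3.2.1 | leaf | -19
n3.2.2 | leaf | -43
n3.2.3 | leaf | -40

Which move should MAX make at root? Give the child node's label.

n1.1 (MAX): max(-19, -1, -48) = -1
n1.2 (MAX): max(-15, -45, -28) = -15
n1 (MIN): min(-1, -15) = -15
n2.1 (MAX): max(18, 36) = 36
n2.2 (MAX): max(-11, 5, 1) = 5
n2 (MIN): min(36, 5) = 5
n3.1 (MAX): max(46, -41, -33) = 46
n3.2 (MAX): max(-19, -43, -40) = -19
n3 (MIN): min(46, -19) = -19
root (MAX): max(-15, 5, -19) = 5
MAX at root wants the highest of {n1=-15, n2=5, n3=-19}, so chooses n2.

n2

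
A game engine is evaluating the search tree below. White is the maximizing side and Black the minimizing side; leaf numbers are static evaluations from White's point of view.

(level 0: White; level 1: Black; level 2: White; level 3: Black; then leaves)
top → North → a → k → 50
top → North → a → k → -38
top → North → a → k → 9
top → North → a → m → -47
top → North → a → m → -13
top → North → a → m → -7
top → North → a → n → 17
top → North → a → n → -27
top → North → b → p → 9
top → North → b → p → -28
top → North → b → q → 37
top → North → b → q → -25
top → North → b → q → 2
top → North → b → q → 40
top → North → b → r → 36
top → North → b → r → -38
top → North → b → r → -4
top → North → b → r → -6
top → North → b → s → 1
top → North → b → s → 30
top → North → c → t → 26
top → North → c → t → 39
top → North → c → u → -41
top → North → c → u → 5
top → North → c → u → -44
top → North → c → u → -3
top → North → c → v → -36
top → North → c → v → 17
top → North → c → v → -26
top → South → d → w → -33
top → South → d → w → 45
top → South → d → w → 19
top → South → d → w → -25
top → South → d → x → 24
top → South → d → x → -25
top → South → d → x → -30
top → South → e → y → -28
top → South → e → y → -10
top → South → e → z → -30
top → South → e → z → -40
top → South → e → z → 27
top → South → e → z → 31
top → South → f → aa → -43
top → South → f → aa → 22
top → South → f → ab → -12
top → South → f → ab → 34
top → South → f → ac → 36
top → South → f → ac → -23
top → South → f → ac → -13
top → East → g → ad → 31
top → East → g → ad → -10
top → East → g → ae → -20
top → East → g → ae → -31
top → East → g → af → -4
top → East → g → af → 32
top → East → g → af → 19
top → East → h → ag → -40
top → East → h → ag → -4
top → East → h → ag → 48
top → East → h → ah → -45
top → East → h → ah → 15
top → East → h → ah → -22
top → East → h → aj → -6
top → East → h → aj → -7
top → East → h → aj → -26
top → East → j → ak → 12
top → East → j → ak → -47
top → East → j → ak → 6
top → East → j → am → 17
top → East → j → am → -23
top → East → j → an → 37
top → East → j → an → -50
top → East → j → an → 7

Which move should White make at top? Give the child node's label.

East

k (Black): min(50, -38, 9) = -38
m (Black): min(-47, -13, -7) = -47
n (Black): min(17, -27) = -27
a (White): max(-38, -47, -27) = -27
p (Black): min(9, -28) = -28
q (Black): min(37, -25, 2, 40) = -25
r (Black): min(36, -38, -4, -6) = -38
s (Black): min(1, 30) = 1
b (White): max(-28, -25, -38, 1) = 1
t (Black): min(26, 39) = 26
u (Black): min(-41, 5, -44, -3) = -44
v (Black): min(-36, 17, -26) = -36
c (White): max(26, -44, -36) = 26
North (Black): min(-27, 1, 26) = -27
w (Black): min(-33, 45, 19, -25) = -33
x (Black): min(24, -25, -30) = -30
d (White): max(-33, -30) = -30
y (Black): min(-28, -10) = -28
z (Black): min(-30, -40, 27, 31) = -40
e (White): max(-28, -40) = -28
aa (Black): min(-43, 22) = -43
ab (Black): min(-12, 34) = -12
ac (Black): min(36, -23, -13) = -23
f (White): max(-43, -12, -23) = -12
South (Black): min(-30, -28, -12) = -30
ad (Black): min(31, -10) = -10
ae (Black): min(-20, -31) = -31
af (Black): min(-4, 32, 19) = -4
g (White): max(-10, -31, -4) = -4
ag (Black): min(-40, -4, 48) = -40
ah (Black): min(-45, 15, -22) = -45
aj (Black): min(-6, -7, -26) = -26
h (White): max(-40, -45, -26) = -26
ak (Black): min(12, -47, 6) = -47
am (Black): min(17, -23) = -23
an (Black): min(37, -50, 7) = -50
j (White): max(-47, -23, -50) = -23
East (Black): min(-4, -26, -23) = -26
top (White): max(-27, -30, -26) = -26
White at top wants the highest of {North=-27, South=-30, East=-26}, so chooses East.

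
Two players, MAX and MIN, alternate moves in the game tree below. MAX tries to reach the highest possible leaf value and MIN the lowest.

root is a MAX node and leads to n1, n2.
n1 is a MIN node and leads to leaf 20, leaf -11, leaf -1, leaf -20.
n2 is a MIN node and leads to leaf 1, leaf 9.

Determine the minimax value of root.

n1 (MIN): min(20, -11, -1, -20) = -20
n2 (MIN): min(1, 9) = 1
root (MAX): max(-20, 1) = 1

1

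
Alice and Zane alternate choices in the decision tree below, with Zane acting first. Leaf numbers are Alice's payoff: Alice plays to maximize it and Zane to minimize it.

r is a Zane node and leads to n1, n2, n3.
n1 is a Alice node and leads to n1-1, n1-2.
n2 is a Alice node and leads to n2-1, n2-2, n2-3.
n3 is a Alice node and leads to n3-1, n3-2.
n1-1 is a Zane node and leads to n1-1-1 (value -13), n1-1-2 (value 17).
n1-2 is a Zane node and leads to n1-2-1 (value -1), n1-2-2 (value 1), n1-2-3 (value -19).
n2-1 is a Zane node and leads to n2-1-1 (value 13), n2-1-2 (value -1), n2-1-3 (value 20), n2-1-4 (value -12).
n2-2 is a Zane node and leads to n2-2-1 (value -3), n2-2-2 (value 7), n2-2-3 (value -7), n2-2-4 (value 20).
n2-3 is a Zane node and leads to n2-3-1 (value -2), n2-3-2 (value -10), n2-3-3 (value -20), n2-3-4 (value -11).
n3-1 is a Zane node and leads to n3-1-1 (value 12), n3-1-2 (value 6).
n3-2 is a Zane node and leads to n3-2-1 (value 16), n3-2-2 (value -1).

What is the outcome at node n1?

-13

n1-1 (Zane): min(-13, 17) = -13
n1-2 (Zane): min(-1, 1, -19) = -19
n1 (Alice): max(-13, -19) = -13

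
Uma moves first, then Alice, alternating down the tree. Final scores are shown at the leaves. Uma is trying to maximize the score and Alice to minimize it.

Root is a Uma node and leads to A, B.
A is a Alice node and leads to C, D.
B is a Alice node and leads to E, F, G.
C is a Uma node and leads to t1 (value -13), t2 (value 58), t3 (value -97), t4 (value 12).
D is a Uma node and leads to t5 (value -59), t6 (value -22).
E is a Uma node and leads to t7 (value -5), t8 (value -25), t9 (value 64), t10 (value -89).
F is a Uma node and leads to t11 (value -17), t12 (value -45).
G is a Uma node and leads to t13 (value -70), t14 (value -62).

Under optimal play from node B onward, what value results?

E (Uma): max(-5, -25, 64, -89) = 64
F (Uma): max(-17, -45) = -17
G (Uma): max(-70, -62) = -62
B (Alice): min(64, -17, -62) = -62

-62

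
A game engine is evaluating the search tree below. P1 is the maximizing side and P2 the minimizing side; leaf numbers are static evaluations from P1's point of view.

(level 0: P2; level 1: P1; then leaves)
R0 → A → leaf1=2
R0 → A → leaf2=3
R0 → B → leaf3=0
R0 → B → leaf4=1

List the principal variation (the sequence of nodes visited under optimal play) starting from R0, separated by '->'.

R0 -> B -> leaf4

A (P1): max(2, 3) = 3
B (P1): max(0, 1) = 1
R0 (P2): min(3, 1) = 1
At R0, P2 picks B (lowest: 1).
At B, P1 picks leaf4 (highest: 1).
Terminal value 1.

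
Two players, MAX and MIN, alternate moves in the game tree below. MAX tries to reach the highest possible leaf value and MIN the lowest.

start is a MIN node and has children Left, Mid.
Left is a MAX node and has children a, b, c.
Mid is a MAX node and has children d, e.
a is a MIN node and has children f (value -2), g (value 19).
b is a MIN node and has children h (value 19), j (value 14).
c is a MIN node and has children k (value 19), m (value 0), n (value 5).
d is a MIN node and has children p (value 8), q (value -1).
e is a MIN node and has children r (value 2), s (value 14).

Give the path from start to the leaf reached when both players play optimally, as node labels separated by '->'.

start -> Mid -> e -> r

a (MIN): min(-2, 19) = -2
b (MIN): min(19, 14) = 14
c (MIN): min(19, 0, 5) = 0
Left (MAX): max(-2, 14, 0) = 14
d (MIN): min(8, -1) = -1
e (MIN): min(2, 14) = 2
Mid (MAX): max(-1, 2) = 2
start (MIN): min(14, 2) = 2
At start, MIN picks Mid (lowest: 2).
At Mid, MAX picks e (highest: 2).
At e, MIN picks r (lowest: 2).
Terminal value 2.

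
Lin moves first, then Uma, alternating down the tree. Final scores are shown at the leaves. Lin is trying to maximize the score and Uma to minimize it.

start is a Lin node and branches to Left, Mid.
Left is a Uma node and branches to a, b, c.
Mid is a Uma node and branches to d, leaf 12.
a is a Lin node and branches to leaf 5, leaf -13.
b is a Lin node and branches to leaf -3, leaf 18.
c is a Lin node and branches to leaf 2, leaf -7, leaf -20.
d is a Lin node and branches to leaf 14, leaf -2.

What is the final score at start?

12

a (Lin): max(5, -13) = 5
b (Lin): max(-3, 18) = 18
c (Lin): max(2, -7, -20) = 2
Left (Uma): min(5, 18, 2) = 2
d (Lin): max(14, -2) = 14
Mid (Uma): min(14, 12) = 12
start (Lin): max(2, 12) = 12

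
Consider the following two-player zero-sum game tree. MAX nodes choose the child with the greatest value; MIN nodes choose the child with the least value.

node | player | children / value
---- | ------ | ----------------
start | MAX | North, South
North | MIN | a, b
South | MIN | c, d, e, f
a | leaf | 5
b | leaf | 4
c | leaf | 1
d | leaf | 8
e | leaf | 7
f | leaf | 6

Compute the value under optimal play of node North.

North (MIN): min(5, 4) = 4

4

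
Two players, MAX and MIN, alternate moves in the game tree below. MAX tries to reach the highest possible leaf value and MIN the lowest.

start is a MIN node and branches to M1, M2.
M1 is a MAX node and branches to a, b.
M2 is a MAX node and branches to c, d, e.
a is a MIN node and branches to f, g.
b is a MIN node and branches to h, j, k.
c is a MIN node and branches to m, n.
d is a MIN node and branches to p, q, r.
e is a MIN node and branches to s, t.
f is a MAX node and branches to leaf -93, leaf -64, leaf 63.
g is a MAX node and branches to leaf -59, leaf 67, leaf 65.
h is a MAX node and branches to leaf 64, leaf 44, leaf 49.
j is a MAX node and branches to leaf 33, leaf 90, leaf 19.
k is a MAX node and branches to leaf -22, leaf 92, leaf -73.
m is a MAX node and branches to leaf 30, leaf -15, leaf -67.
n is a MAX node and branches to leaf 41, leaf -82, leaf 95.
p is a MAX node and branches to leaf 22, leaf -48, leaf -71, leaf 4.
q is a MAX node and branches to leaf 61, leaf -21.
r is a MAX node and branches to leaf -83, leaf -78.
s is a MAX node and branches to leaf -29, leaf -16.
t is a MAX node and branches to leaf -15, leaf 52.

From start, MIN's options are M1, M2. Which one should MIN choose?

f (MAX): max(-93, -64, 63) = 63
g (MAX): max(-59, 67, 65) = 67
a (MIN): min(63, 67) = 63
h (MAX): max(64, 44, 49) = 64
j (MAX): max(33, 90, 19) = 90
k (MAX): max(-22, 92, -73) = 92
b (MIN): min(64, 90, 92) = 64
M1 (MAX): max(63, 64) = 64
m (MAX): max(30, -15, -67) = 30
n (MAX): max(41, -82, 95) = 95
c (MIN): min(30, 95) = 30
p (MAX): max(22, -48, -71, 4) = 22
q (MAX): max(61, -21) = 61
r (MAX): max(-83, -78) = -78
d (MIN): min(22, 61, -78) = -78
s (MAX): max(-29, -16) = -16
t (MAX): max(-15, 52) = 52
e (MIN): min(-16, 52) = -16
M2 (MAX): max(30, -78, -16) = 30
start (MIN): min(64, 30) = 30
MIN at start wants the lowest of {M1=64, M2=30}, so chooses M2.

M2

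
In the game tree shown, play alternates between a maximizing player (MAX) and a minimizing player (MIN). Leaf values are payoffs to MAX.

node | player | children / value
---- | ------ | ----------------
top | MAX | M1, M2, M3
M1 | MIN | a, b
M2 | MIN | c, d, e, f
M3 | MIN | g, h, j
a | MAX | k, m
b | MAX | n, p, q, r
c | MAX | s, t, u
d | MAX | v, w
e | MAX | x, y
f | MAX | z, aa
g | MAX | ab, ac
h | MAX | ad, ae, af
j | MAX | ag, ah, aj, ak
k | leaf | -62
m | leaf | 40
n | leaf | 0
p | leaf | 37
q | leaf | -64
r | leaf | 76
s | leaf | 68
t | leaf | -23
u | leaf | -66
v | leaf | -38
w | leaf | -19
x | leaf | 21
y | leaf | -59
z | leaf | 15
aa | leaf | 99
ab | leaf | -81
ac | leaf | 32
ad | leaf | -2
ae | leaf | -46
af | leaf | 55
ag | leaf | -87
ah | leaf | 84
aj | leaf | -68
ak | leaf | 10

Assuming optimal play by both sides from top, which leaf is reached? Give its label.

a (MAX): max(-62, 40) = 40
b (MAX): max(0, 37, -64, 76) = 76
M1 (MIN): min(40, 76) = 40
c (MAX): max(68, -23, -66) = 68
d (MAX): max(-38, -19) = -19
e (MAX): max(21, -59) = 21
f (MAX): max(15, 99) = 99
M2 (MIN): min(68, -19, 21, 99) = -19
g (MAX): max(-81, 32) = 32
h (MAX): max(-2, -46, 55) = 55
j (MAX): max(-87, 84, -68, 10) = 84
M3 (MIN): min(32, 55, 84) = 32
top (MAX): max(40, -19, 32) = 40
At top, MAX picks M1 (highest: 40).
At M1, MIN picks a (lowest: 40).
At a, MAX picks m (highest: 40).
Terminal value 40.

m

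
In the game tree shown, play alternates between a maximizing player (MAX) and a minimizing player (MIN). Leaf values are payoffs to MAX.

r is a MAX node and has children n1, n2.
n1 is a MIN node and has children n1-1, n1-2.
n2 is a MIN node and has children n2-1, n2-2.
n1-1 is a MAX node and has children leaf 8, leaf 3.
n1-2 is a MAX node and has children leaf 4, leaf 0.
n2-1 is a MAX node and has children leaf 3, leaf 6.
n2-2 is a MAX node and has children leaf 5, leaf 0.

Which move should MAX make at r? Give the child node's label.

n1-1 (MAX): max(8, 3) = 8
n1-2 (MAX): max(4, 0) = 4
n1 (MIN): min(8, 4) = 4
n2-1 (MAX): max(3, 6) = 6
n2-2 (MAX): max(5, 0) = 5
n2 (MIN): min(6, 5) = 5
r (MAX): max(4, 5) = 5
MAX at r wants the highest of {n1=4, n2=5}, so chooses n2.

n2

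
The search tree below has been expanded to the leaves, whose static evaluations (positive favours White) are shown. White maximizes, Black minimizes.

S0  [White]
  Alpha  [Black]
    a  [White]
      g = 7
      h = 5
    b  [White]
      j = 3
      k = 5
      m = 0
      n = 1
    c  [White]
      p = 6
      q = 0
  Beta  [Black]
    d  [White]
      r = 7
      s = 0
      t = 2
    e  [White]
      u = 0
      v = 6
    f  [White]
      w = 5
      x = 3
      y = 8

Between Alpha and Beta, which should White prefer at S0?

a (White): max(7, 5) = 7
b (White): max(3, 5, 0, 1) = 5
c (White): max(6, 0) = 6
Alpha (Black): min(7, 5, 6) = 5
d (White): max(7, 0, 2) = 7
e (White): max(0, 6) = 6
f (White): max(5, 3, 8) = 8
Beta (Black): min(7, 6, 8) = 6
White prefers the higher value; Alpha=5, Beta=6. Beta is better since 6 > 5.

Beta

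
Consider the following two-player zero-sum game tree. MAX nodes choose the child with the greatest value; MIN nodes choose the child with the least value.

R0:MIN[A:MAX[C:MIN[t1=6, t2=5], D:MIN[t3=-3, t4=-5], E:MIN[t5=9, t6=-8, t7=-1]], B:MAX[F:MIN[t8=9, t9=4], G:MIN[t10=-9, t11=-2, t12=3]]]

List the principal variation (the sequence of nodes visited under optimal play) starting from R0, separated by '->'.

R0 -> B -> F -> t9

C (MIN): min(6, 5) = 5
D (MIN): min(-3, -5) = -5
E (MIN): min(9, -8, -1) = -8
A (MAX): max(5, -5, -8) = 5
F (MIN): min(9, 4) = 4
G (MIN): min(-9, -2, 3) = -9
B (MAX): max(4, -9) = 4
R0 (MIN): min(5, 4) = 4
At R0, MIN picks B (lowest: 4).
At B, MAX picks F (highest: 4).
At F, MIN picks t9 (lowest: 4).
Terminal value 4.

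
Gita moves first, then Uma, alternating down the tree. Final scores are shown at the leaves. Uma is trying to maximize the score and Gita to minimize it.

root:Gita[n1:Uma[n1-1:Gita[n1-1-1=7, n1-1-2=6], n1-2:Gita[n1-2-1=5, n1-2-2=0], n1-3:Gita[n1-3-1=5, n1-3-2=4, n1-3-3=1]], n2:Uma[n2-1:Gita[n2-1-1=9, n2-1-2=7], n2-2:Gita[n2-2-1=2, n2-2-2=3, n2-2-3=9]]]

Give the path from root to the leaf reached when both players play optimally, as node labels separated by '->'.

root -> n1 -> n1-1 -> n1-1-2

n1-1 (Gita): min(7, 6) = 6
n1-2 (Gita): min(5, 0) = 0
n1-3 (Gita): min(5, 4, 1) = 1
n1 (Uma): max(6, 0, 1) = 6
n2-1 (Gita): min(9, 7) = 7
n2-2 (Gita): min(2, 3, 9) = 2
n2 (Uma): max(7, 2) = 7
root (Gita): min(6, 7) = 6
At root, Gita picks n1 (lowest: 6).
At n1, Uma picks n1-1 (highest: 6).
At n1-1, Gita picks n1-1-2 (lowest: 6).
Terminal value 6.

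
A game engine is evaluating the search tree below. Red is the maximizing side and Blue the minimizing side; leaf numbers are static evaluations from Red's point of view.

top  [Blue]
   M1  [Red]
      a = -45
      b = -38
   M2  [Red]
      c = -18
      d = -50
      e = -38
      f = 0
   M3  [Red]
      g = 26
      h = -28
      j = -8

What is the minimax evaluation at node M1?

M1 (Red): max(-45, -38) = -38

-38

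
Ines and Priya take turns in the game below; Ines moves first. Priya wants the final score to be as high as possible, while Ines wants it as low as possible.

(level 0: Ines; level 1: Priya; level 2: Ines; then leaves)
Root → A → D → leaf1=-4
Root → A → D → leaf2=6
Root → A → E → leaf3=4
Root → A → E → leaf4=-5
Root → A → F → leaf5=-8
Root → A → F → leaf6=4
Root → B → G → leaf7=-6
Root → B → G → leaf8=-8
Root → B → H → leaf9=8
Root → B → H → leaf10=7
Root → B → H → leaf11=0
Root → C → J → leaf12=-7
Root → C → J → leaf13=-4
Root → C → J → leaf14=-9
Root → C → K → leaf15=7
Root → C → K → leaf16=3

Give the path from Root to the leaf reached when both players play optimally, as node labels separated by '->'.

Root -> A -> D -> leaf1

D (Ines): min(-4, 6) = -4
E (Ines): min(4, -5) = -5
F (Ines): min(-8, 4) = -8
A (Priya): max(-4, -5, -8) = -4
G (Ines): min(-6, -8) = -8
H (Ines): min(8, 7, 0) = 0
B (Priya): max(-8, 0) = 0
J (Ines): min(-7, -4, -9) = -9
K (Ines): min(7, 3) = 3
C (Priya): max(-9, 3) = 3
Root (Ines): min(-4, 0, 3) = -4
At Root, Ines picks A (lowest: -4).
At A, Priya picks D (highest: -4).
At D, Ines picks leaf1 (lowest: -4).
Terminal value -4.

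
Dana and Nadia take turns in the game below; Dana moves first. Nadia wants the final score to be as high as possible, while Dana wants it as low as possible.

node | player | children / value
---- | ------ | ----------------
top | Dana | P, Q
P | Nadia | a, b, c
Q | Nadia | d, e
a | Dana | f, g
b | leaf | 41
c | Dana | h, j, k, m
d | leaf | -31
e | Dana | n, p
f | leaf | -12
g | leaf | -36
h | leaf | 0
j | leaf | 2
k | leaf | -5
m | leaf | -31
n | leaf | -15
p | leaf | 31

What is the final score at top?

-15

a (Dana): min(-12, -36) = -36
c (Dana): min(0, 2, -5, -31) = -31
P (Nadia): max(-36, 41, -31) = 41
e (Dana): min(-15, 31) = -15
Q (Nadia): max(-31, -15) = -15
top (Dana): min(41, -15) = -15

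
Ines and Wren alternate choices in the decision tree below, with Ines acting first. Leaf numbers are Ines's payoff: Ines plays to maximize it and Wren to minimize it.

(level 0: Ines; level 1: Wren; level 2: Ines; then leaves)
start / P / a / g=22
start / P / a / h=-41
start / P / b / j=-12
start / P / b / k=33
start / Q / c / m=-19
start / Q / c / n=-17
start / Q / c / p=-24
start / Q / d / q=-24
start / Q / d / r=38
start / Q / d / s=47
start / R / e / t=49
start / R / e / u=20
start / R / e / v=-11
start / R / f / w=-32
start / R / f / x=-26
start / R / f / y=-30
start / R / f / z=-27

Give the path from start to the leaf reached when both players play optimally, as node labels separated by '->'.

start -> P -> a -> g

a (Ines): max(22, -41) = 22
b (Ines): max(-12, 33) = 33
P (Wren): min(22, 33) = 22
c (Ines): max(-19, -17, -24) = -17
d (Ines): max(-24, 38, 47) = 47
Q (Wren): min(-17, 47) = -17
e (Ines): max(49, 20, -11) = 49
f (Ines): max(-32, -26, -30, -27) = -26
R (Wren): min(49, -26) = -26
start (Ines): max(22, -17, -26) = 22
At start, Ines picks P (highest: 22).
At P, Wren picks a (lowest: 22).
At a, Ines picks g (highest: 22).
Terminal value 22.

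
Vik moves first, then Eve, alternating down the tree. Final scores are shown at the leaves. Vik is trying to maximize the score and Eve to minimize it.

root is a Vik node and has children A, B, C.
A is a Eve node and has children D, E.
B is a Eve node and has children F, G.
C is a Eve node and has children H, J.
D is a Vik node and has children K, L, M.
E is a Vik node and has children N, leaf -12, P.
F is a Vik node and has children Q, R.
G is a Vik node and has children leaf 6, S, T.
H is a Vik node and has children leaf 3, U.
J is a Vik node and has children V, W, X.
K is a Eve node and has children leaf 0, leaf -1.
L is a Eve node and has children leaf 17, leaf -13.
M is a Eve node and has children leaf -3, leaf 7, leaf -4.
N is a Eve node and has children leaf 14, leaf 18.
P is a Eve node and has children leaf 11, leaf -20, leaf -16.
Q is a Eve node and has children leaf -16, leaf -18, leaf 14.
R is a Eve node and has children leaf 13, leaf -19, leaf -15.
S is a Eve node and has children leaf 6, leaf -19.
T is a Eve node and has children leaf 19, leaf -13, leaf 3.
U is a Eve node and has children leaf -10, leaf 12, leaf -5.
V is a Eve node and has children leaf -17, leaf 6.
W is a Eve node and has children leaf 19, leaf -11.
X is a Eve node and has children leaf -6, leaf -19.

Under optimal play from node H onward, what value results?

3

U (Eve): min(-10, 12, -5) = -10
H (Vik): max(3, -10) = 3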